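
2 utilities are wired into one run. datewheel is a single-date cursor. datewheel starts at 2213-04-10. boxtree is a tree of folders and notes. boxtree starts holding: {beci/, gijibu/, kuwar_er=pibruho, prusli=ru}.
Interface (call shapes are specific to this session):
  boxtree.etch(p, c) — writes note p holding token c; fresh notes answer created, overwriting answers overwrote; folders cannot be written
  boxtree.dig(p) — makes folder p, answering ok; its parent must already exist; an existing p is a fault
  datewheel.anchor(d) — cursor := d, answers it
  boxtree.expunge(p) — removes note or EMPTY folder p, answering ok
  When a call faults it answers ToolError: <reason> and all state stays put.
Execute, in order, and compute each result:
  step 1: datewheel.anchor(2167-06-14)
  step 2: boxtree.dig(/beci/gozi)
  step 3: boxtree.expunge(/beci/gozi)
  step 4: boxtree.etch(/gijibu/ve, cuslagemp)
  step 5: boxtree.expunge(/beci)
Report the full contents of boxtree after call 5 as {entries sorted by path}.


> datewheel.anchor d: 2167-06-14
= 2167-06-14
> boxtree.dig p: /beci/gozi
= ok
> boxtree.expunge p: /beci/gozi
= ok
> boxtree.etch p: /gijibu/ve c: cuslagemp
= created
> boxtree.expunge p: /beci
= ok

Answer: {gijibu/, gijibu/ve=cuslagemp, kuwar_er=pibruho, prusli=ru}


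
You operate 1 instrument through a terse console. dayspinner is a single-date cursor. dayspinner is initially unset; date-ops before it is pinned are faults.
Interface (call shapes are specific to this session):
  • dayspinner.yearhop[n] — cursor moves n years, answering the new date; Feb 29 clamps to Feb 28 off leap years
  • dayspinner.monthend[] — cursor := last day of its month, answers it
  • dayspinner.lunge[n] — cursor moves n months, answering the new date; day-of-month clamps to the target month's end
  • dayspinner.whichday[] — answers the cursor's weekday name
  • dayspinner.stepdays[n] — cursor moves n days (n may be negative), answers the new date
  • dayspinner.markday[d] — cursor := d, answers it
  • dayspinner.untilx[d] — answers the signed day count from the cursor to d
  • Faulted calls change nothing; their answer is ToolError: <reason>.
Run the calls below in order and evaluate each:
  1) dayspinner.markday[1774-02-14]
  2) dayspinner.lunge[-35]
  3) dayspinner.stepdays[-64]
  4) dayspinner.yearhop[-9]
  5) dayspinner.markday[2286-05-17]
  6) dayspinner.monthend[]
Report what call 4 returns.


% 1. markday(d→1774-02-14) == 1774-02-14
% 2. lunge(n→-35) == 1771-03-14
% 3. stepdays(n→-64) == 1771-01-09
% 4. yearhop(n→-9) == 1762-01-09
% 5. markday(d→2286-05-17) == 2286-05-17
% 6. monthend() == 2286-05-31

Answer: 1762-01-09


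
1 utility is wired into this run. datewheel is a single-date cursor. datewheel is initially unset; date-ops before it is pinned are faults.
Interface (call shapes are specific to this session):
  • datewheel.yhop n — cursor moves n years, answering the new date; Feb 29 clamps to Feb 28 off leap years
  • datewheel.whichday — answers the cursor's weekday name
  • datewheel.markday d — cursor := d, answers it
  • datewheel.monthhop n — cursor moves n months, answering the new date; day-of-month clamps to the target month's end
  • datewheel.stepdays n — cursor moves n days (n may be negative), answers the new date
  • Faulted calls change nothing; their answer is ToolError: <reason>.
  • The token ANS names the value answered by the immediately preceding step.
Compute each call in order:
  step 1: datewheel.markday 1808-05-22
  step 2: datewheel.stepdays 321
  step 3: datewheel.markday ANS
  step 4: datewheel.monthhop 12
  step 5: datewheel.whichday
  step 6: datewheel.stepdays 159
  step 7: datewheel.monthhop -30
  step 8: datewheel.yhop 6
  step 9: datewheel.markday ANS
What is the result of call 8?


-- datewheel.markday(d='1808-05-22') ~> 1808-05-22
-- datewheel.stepdays(n='321') ~> 1809-04-08
-- datewheel.markday(d='ANS') ~> 1809-04-08
-- datewheel.monthhop(n='12') ~> 1810-04-08
-- datewheel.whichday() ~> Sunday
-- datewheel.stepdays(n='159') ~> 1810-09-14
-- datewheel.monthhop(n='-30') ~> 1808-03-14
-- datewheel.yhop(n='6') ~> 1814-03-14
-- datewheel.markday(d='ANS') ~> 1814-03-14

Answer: 1814-03-14


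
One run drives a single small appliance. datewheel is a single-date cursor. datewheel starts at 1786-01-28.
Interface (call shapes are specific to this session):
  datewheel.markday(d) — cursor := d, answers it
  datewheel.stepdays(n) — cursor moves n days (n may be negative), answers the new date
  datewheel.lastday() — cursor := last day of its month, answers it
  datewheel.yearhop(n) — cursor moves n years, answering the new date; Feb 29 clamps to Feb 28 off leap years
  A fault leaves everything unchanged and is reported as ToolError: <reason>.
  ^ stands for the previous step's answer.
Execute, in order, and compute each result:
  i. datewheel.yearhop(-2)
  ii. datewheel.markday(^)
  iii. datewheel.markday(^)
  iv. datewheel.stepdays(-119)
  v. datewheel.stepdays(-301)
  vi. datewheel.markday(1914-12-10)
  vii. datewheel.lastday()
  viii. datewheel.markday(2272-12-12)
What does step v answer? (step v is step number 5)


Answer: 1782-12-04

Derivation:
-- yearhop(n=-2) -> 1784-01-28
-- markday(d=^) -> 1784-01-28
-- markday(d=^) -> 1784-01-28
-- stepdays(n=-119) -> 1783-10-01
-- stepdays(n=-301) -> 1782-12-04
-- markday(d=1914-12-10) -> 1914-12-10
-- lastday() -> 1914-12-31
-- markday(d=2272-12-12) -> 2272-12-12


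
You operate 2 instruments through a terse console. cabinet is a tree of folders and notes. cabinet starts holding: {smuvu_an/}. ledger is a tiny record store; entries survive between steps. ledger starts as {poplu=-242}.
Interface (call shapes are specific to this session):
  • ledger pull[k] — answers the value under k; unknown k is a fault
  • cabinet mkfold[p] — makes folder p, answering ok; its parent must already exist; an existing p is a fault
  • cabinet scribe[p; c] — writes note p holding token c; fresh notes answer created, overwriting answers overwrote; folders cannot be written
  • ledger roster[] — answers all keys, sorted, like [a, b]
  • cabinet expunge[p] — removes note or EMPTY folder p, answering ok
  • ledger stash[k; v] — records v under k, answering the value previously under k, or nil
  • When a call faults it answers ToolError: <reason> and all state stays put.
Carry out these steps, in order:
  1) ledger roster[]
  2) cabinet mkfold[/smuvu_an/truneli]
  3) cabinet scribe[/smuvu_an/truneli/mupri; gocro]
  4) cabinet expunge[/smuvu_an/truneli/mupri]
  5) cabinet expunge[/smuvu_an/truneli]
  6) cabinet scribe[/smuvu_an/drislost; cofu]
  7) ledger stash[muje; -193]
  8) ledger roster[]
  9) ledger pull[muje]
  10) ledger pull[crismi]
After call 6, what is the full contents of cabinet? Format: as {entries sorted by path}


I run ledger roster(), and observe [poplu].
Calling cabinet mkfold with p: /smuvu_an/truneli, giving ok.
Invoking cabinet scribe with p: /smuvu_an/truneli/mupri, c: gocro, yielding created.
Next I call cabinet expunge with p: /smuvu_an/truneli/mupri, → ok.
I invoke cabinet expunge with p: /smuvu_an/truneli, giving ok.
Now I run cabinet scribe with p: /smuvu_an/drislost, c: cofu, yielding created.
Now I run ledger stash with k: muje, v: -193, — result: nil.
Calling ledger roster(), giving [muje, poplu].
I run ledger pull with k: muje, and see -193.
Then ledger pull with k: crismi, and see ToolError: no such key crismi.

Answer: {smuvu_an/, smuvu_an/drislost=cofu}


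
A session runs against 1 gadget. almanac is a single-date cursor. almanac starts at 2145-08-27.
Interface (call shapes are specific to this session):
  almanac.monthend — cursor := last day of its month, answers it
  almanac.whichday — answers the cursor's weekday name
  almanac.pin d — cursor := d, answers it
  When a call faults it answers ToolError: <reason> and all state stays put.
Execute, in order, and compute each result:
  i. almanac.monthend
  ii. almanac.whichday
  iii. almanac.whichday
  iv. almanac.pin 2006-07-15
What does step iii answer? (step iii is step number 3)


Answer: Tuesday

Derivation:
·→ monthend()
·← 2145-08-31
·→ whichday()
·← Tuesday
·→ whichday()
·← Tuesday
·→ pin(2006-07-15)
·← 2006-07-15


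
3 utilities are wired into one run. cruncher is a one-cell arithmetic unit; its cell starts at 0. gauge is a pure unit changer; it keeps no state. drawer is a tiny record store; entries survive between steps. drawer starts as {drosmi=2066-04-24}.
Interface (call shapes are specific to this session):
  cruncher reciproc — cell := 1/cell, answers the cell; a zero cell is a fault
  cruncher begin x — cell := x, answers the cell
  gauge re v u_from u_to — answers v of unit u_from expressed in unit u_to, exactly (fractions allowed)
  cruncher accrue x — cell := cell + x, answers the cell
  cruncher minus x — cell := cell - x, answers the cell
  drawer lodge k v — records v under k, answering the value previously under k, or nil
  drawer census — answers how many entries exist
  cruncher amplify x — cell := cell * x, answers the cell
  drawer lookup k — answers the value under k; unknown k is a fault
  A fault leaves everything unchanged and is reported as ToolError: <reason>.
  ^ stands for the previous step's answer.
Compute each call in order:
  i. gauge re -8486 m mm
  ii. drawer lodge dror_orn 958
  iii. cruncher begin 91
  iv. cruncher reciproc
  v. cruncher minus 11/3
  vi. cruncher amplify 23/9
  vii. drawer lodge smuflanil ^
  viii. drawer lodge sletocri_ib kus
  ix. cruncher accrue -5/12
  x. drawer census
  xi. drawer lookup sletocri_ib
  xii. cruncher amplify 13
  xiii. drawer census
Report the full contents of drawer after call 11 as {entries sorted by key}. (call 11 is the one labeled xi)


;; 1. gauge re(v='-8486', u_from='m', u_to='mm') -> -8486000
;; 2. drawer lodge(k='dror_orn', v='958') -> nil
;; 3. cruncher begin(x='91') -> 91
;; 4. cruncher reciproc() -> 1/91
;; 5. cruncher minus(x='11/3') -> -998/273
;; 6. cruncher amplify(x='23/9') -> -22954/2457
;; 7. drawer lodge(k='smuflanil', v='^') -> nil
;; 8. drawer lodge(k='sletocri_ib', v='kus') -> nil
;; 9. cruncher accrue(x='-5/12') -> -95911/9828
;; 10. drawer census() -> 4
;; 11. drawer lookup(k='sletocri_ib') -> kus
;; 12. cruncher amplify(x='13') -> -95911/756
;; 13. drawer census() -> 4

Answer: {dror_orn=958, drosmi=2066-04-24, sletocri_ib=kus, smuflanil=-22954/2457}


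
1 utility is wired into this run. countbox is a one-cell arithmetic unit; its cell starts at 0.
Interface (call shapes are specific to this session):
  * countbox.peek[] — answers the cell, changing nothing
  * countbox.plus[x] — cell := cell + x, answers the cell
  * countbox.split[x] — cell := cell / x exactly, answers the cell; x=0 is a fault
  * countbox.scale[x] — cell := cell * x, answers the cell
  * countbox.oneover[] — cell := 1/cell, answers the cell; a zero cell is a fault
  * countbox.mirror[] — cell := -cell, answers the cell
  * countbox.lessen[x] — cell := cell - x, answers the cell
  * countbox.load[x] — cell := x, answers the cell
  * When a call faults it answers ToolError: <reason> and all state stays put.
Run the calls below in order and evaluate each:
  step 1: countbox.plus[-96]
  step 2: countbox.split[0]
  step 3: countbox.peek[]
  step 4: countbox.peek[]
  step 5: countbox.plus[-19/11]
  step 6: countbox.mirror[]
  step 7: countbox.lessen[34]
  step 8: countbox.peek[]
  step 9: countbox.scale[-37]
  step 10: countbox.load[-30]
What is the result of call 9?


Answer: -25937/11

Derivation:
~$ plus x: -96
:: -96
~$ split x: 0
:: ToolError: division by zero
~$ peek
:: -96
~$ peek
:: -96
~$ plus x: -19/11
:: -1075/11
~$ mirror
:: 1075/11
~$ lessen x: 34
:: 701/11
~$ peek
:: 701/11
~$ scale x: -37
:: -25937/11
~$ load x: -30
:: -30


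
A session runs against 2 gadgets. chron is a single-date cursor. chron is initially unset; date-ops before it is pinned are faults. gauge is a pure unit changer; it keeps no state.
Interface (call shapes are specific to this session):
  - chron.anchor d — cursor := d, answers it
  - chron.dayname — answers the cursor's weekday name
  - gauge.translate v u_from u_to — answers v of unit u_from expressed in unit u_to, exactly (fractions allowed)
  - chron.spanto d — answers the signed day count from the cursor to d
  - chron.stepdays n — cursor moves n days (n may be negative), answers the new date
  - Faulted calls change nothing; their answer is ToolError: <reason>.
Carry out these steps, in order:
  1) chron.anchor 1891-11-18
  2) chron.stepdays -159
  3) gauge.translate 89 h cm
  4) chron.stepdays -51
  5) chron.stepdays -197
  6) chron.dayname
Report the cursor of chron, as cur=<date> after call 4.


Calling chron.anchor passing d: 1891-11-18: 1891-11-18.
Invoking chron.stepdays passing n: -159, — result: 1891-06-12.
I use gauge.translate passing v: 89, u_from: h, u_to: cm, → ToolError: incompatible units.
Calling chron.stepdays passing n: -51: 1891-04-22.
I call chron.stepdays passing n: -197, and see 1890-10-07.
I use chron.dayname, → Tuesday.

Answer: cur=1891-04-22


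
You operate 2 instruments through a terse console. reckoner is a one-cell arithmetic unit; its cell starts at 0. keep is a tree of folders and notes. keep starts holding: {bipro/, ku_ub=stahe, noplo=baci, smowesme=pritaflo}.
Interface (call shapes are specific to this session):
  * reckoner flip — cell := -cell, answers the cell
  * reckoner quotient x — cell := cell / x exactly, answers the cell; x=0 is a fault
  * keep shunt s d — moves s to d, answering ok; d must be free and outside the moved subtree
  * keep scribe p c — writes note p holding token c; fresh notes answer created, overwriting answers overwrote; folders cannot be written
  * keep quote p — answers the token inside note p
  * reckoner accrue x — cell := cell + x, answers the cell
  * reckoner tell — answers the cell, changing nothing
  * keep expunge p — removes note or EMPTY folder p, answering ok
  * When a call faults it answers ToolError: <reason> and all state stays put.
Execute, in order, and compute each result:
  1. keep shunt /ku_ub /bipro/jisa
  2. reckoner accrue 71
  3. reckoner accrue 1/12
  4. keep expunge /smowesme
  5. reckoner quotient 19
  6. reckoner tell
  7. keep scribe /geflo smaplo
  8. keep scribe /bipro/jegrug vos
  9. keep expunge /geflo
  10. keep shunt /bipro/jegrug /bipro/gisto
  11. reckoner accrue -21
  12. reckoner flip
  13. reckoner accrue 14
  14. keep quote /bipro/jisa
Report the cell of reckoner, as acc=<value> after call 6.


I run keep shunt passing s→/ku_ub, d→/bipro/jisa, yielding ok.
I try reckoner accrue passing x→71, and get 71.
I invoke reckoner accrue passing x→1/12, and see 853/12.
Now I run keep expunge passing p→/smowesme: ok.
I use reckoner quotient passing x→19, → 853/228.
Now I run reckoner tell(), which returns 853/228.
I try keep scribe passing p→/geflo, c→smaplo, and see created.
I run keep scribe passing p→/bipro/jegrug, c→vos, yielding created.
I call keep expunge passing p→/geflo, — result: ok.
Invoking keep shunt passing s→/bipro/jegrug, d→/bipro/gisto, and see ok.
I call reckoner accrue passing x→-21, → -3935/228.
I call reckoner flip(): 3935/228.
Then reckoner accrue passing x→14, and see 7127/228.
Next I call keep quote passing p→/bipro/jisa, which returns stahe.

Answer: acc=853/228


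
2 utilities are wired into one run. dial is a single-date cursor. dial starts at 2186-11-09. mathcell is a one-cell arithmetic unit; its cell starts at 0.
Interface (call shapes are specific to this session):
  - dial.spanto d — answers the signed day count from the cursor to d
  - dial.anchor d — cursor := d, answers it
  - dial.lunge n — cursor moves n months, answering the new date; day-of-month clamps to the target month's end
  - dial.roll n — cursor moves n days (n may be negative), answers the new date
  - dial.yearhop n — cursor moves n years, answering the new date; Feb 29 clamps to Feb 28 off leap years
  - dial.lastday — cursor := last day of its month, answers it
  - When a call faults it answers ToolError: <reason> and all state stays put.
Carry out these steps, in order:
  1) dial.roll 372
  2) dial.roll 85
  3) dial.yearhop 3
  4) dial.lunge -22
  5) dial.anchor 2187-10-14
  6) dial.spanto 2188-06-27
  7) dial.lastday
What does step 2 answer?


→ dial.roll(372)
← 2187-11-16
→ dial.roll(85)
← 2188-02-09
→ dial.yearhop(3)
← 2191-02-09
→ dial.lunge(-22)
← 2189-04-09
→ dial.anchor(2187-10-14)
← 2187-10-14
→ dial.spanto(2188-06-27)
← 257
→ dial.lastday()
← 2187-10-31

Answer: 2188-02-09


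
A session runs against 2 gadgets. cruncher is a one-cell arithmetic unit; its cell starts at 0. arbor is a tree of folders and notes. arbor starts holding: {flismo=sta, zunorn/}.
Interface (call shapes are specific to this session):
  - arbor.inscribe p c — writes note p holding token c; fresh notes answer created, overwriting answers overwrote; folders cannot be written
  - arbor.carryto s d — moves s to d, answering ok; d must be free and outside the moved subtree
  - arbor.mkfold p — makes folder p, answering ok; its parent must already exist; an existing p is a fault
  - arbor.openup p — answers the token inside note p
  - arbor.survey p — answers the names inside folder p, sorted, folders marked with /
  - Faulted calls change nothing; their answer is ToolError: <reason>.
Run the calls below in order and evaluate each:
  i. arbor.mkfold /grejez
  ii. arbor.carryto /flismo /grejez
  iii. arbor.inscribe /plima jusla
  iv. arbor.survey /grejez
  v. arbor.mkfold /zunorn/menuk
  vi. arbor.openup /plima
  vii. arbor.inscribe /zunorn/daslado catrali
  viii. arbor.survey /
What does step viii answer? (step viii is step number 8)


Answer: [flismo, grejez/, plima, zunorn/]

Derivation:
>> arbor.mkfold(p: /grejez)
<< ok
>> arbor.carryto(s: /flismo, d: /grejez)
<< ToolError: exists
>> arbor.inscribe(p: /plima, c: jusla)
<< created
>> arbor.survey(p: /grejez)
<< []
>> arbor.mkfold(p: /zunorn/menuk)
<< ok
>> arbor.openup(p: /plima)
<< jusla
>> arbor.inscribe(p: /zunorn/daslado, c: catrali)
<< created
>> arbor.survey(p: /)
<< [flismo, grejez/, plima, zunorn/]


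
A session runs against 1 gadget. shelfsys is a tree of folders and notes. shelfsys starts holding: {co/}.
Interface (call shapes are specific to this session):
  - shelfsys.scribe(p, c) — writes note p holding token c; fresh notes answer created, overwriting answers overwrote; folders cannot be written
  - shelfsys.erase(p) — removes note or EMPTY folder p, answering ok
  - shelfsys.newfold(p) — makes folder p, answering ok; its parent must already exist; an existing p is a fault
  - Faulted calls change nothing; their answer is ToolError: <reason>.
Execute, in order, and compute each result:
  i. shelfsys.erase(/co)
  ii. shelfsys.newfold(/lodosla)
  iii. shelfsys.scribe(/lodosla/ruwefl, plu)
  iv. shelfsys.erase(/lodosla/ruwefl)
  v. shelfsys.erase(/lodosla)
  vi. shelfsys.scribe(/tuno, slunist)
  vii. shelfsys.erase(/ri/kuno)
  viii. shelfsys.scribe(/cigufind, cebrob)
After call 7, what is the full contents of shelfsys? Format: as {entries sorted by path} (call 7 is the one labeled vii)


Answer: {tuno=slunist}

Derivation:
I call shelfsys.erase on p='/co', → ok.
I try shelfsys.newfold on p='/lodosla', → ok.
I call shelfsys.scribe on p='/lodosla/ruwefl', c='plu', and observe created.
I run shelfsys.erase on p='/lodosla/ruwefl', yielding ok.
Using shelfsys.erase on p='/lodosla', giving ok.
I use shelfsys.scribe on p='/tuno', c='slunist', which returns created.
Next I call shelfsys.erase on p='/ri/kuno', and observe ToolError: not found.
Calling shelfsys.scribe on p='/cigufind', c='cebrob', yielding created.


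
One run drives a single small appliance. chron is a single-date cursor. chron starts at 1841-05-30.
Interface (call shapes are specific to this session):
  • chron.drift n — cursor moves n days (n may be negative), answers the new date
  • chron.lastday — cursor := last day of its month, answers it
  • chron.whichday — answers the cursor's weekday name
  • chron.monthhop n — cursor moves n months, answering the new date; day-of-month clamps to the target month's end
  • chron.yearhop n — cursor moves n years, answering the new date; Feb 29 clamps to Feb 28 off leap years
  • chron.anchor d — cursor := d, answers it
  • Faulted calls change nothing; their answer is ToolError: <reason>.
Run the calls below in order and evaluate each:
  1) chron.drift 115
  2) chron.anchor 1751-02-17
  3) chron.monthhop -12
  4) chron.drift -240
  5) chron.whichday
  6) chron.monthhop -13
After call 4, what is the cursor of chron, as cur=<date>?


-> chron.drift(n='115')
<- 1841-09-22
-> chron.anchor(d='1751-02-17')
<- 1751-02-17
-> chron.monthhop(n='-12')
<- 1750-02-17
-> chron.drift(n='-240')
<- 1749-06-22
-> chron.whichday()
<- Sunday
-> chron.monthhop(n='-13')
<- 1748-05-22

Answer: cur=1749-06-22


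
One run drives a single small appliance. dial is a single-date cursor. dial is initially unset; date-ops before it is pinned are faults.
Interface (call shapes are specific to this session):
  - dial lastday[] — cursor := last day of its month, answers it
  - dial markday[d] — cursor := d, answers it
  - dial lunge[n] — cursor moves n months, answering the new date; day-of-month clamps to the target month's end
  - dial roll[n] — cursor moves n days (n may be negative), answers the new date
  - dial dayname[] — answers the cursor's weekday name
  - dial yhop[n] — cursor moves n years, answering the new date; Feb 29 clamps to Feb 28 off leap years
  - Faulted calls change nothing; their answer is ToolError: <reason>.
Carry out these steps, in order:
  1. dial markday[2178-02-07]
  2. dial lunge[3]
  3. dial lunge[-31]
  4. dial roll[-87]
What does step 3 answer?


# dial markday(d→2178-02-07) => 2178-02-07
# dial lunge(n→3) => 2178-05-07
# dial lunge(n→-31) => 2175-10-07
# dial roll(n→-87) => 2175-07-12

Answer: 2175-10-07


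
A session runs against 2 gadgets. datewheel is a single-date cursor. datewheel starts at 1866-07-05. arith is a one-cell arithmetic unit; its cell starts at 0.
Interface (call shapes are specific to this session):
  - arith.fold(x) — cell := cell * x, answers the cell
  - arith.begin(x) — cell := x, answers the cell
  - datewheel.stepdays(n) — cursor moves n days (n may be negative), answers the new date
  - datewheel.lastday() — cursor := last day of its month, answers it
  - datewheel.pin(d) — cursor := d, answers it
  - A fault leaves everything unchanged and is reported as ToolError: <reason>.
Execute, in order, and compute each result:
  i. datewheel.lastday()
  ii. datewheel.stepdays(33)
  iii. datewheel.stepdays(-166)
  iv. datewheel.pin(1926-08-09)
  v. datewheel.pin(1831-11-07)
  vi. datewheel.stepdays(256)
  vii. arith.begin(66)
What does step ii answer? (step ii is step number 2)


Answer: 1866-09-02

Derivation:
I try datewheel.lastday, giving 1866-07-31.
Calling datewheel.stepdays with 33: 1866-09-02.
Using datewheel.stepdays with -166, which returns 1866-03-20.
I call datewheel.pin with 1926-08-09: 1926-08-09.
I try datewheel.pin with 1831-11-07, — result: 1831-11-07.
Using datewheel.stepdays with 256, which returns 1832-07-20.
Using arith.begin with 66, yielding 66.


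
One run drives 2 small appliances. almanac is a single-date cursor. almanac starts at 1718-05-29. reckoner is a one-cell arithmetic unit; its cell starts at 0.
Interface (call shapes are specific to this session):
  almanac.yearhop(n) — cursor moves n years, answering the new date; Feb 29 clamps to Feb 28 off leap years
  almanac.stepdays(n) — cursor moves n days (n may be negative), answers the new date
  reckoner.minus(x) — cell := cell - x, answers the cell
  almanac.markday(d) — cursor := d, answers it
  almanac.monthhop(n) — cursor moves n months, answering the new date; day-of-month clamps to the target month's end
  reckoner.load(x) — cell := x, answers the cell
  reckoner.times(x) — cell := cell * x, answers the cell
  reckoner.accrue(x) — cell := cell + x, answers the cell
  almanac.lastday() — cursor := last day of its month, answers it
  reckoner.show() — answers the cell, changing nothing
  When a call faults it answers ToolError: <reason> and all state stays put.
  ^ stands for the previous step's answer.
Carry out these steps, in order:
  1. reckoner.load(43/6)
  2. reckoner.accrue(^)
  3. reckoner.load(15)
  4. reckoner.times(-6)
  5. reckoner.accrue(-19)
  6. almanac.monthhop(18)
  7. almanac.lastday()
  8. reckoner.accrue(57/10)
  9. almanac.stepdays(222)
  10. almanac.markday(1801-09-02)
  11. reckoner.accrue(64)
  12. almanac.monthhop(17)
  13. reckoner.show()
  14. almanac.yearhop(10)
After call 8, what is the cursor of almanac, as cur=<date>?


>>> load x='43/6'
:: 43/6
>>> accrue x='^'
:: 43/3
>>> load x='15'
:: 15
>>> times x='-6'
:: -90
>>> accrue x='-19'
:: -109
>>> monthhop n='18'
:: 1719-11-29
>>> lastday
:: 1719-11-30
>>> accrue x='57/10'
:: -1033/10
>>> stepdays n='222'
:: 1720-07-09
>>> markday d='1801-09-02'
:: 1801-09-02
>>> accrue x='64'
:: -393/10
>>> monthhop n='17'
:: 1803-02-02
>>> show
:: -393/10
>>> yearhop n='10'
:: 1813-02-02

Answer: cur=1719-11-30


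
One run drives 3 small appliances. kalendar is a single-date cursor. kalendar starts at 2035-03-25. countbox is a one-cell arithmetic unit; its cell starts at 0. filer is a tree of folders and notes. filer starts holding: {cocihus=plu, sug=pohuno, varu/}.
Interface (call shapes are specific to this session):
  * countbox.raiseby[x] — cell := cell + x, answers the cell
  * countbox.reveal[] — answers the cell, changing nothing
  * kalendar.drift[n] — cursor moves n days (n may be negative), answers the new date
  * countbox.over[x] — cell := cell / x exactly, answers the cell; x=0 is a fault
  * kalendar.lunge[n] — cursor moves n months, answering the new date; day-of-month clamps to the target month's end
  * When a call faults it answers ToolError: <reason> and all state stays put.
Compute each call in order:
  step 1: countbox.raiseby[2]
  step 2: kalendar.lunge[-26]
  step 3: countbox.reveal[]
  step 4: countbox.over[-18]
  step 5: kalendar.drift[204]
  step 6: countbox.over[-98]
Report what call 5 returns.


Answer: 2033-08-17

Derivation:
$ countbox.raiseby x=2
[out] 2
$ kalendar.lunge n=-26
[out] 2033-01-25
$ countbox.reveal
[out] 2
$ countbox.over x=-18
[out] -1/9
$ kalendar.drift n=204
[out] 2033-08-17
$ countbox.over x=-98
[out] 1/882


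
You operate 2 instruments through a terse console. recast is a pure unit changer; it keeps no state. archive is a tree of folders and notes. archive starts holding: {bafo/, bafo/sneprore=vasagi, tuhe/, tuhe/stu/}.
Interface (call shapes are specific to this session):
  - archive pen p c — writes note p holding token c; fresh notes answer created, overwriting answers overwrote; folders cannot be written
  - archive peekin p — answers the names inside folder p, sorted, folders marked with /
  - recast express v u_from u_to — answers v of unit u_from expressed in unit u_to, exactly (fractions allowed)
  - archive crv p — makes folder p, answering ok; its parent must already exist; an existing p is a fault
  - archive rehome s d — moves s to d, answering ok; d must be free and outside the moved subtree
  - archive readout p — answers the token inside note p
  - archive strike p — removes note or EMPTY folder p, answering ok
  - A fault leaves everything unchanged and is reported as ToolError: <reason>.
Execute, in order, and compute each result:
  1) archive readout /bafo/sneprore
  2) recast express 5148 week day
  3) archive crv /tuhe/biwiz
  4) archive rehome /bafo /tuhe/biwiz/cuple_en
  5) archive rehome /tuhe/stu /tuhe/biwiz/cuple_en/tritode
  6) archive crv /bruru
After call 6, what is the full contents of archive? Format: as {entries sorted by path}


! archive readout(/bafo/sneprore) => vasagi
! recast express(5148, week, day) => 36036
! archive crv(/tuhe/biwiz) => ok
! archive rehome(/bafo, /tuhe/biwiz/cuple_en) => ok
! archive rehome(/tuhe/stu, /tuhe/biwiz/cuple_en/tritode) => ok
! archive crv(/bruru) => ok

Answer: {bruru/, tuhe/, tuhe/biwiz/, tuhe/biwiz/cuple_en/, tuhe/biwiz/cuple_en/sneprore=vasagi, tuhe/biwiz/cuple_en/tritode/}


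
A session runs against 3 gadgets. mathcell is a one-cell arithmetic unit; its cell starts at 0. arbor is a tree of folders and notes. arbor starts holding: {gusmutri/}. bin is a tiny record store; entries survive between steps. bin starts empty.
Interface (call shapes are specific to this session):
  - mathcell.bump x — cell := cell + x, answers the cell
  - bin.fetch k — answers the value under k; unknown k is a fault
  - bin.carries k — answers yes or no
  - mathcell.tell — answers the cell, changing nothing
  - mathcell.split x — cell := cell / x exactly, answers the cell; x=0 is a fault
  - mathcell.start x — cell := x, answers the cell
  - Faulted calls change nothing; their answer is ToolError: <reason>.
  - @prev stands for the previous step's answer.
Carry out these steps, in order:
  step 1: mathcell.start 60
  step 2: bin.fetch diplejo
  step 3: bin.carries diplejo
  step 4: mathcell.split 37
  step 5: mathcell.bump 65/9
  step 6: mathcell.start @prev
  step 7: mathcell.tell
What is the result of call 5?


Answer: 2945/333

Derivation:
→ start(x=60)
← 60
→ fetch(k=diplejo)
← ToolError: no such key diplejo
→ carries(k=diplejo)
← no
→ split(x=37)
← 60/37
→ bump(x=65/9)
← 2945/333
→ start(x=@prev)
← 2945/333
→ tell()
← 2945/333


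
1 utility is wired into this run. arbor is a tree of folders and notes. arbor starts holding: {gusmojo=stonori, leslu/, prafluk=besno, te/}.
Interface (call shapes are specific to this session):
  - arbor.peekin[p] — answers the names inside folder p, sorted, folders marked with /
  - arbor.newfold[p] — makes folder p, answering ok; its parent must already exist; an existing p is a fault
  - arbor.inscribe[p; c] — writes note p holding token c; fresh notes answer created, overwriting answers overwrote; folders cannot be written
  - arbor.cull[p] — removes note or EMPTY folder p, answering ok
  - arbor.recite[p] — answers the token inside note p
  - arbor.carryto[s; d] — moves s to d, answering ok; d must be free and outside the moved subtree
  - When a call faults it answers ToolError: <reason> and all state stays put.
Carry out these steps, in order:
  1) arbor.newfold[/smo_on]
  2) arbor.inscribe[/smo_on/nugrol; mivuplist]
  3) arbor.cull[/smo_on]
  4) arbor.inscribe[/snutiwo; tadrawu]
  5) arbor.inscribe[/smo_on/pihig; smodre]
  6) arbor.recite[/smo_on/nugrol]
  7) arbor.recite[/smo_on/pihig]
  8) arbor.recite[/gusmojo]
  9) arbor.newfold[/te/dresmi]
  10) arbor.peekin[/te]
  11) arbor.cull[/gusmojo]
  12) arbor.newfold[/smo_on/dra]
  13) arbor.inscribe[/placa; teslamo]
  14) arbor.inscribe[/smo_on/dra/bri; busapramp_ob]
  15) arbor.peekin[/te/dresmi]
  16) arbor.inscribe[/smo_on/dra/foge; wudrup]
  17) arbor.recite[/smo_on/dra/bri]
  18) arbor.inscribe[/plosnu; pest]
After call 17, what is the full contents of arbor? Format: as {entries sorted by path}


Answer: {leslu/, placa=teslamo, prafluk=besno, smo_on/, smo_on/dra/, smo_on/dra/bri=busapramp_ob, smo_on/dra/foge=wudrup, smo_on/nugrol=mivuplist, smo_on/pihig=smodre, snutiwo=tadrawu, te/, te/dresmi/}

Derivation:
% 1. arbor.newfold(/smo_on) -> ok
% 2. arbor.inscribe(/smo_on/nugrol, mivuplist) -> created
% 3. arbor.cull(/smo_on) -> ToolError: not empty
% 4. arbor.inscribe(/snutiwo, tadrawu) -> created
% 5. arbor.inscribe(/smo_on/pihig, smodre) -> created
% 6. arbor.recite(/smo_on/nugrol) -> mivuplist
% 7. arbor.recite(/smo_on/pihig) -> smodre
% 8. arbor.recite(/gusmojo) -> stonori
% 9. arbor.newfold(/te/dresmi) -> ok
% 10. arbor.peekin(/te) -> [dresmi/]
% 11. arbor.cull(/gusmojo) -> ok
% 12. arbor.newfold(/smo_on/dra) -> ok
% 13. arbor.inscribe(/placa, teslamo) -> created
% 14. arbor.inscribe(/smo_on/dra/bri, busapramp_ob) -> created
% 15. arbor.peekin(/te/dresmi) -> []
% 16. arbor.inscribe(/smo_on/dra/foge, wudrup) -> created
% 17. arbor.recite(/smo_on/dra/bri) -> busapramp_ob
% 18. arbor.inscribe(/plosnu, pest) -> created


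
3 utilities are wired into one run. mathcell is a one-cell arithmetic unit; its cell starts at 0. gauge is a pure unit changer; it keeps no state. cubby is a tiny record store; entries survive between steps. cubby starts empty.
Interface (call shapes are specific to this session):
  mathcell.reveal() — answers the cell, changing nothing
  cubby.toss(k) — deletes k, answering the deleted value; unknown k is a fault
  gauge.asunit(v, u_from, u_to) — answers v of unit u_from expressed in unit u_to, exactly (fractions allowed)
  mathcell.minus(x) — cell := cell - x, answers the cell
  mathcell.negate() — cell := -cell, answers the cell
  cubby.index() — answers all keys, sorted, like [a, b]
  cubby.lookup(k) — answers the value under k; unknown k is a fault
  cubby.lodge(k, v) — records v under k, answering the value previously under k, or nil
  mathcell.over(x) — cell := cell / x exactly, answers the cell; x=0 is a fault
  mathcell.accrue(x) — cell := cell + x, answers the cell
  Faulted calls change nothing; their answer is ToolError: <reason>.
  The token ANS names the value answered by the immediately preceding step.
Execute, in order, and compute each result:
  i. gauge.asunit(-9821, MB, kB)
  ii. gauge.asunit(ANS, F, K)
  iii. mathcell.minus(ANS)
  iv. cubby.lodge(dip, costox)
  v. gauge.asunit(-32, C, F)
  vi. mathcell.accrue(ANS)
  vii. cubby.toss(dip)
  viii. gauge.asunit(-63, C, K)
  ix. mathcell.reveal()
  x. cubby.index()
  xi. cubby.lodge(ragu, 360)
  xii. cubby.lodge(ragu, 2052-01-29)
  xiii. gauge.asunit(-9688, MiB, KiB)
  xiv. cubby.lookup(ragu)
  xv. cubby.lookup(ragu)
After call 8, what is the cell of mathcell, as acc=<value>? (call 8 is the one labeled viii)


Answer: acc=196409885/36

Derivation:
Step: gauge.asunit[v: -9821; u_from: MB; u_to: kB]
Result: -9821000
Step: gauge.asunit[v: ANS; u_from: F; u_to: K]
Result: -982054033/180
Step: mathcell.minus[x: ANS]
Result: 982054033/180
Step: cubby.lodge[k: dip; v: costox]
Result: nil
Step: gauge.asunit[v: -32; u_from: C; u_to: F]
Result: -128/5
Step: mathcell.accrue[x: ANS]
Result: 196409885/36
Step: cubby.toss[k: dip]
Result: costox
Step: gauge.asunit[v: -63; u_from: C; u_to: K]
Result: 4203/20
Step: mathcell.reveal[]
Result: 196409885/36
Step: cubby.index[]
Result: []
Step: cubby.lodge[k: ragu; v: 360]
Result: nil
Step: cubby.lodge[k: ragu; v: 2052-01-29]
Result: 360
Step: gauge.asunit[v: -9688; u_from: MiB; u_to: KiB]
Result: -9920512
Step: cubby.lookup[k: ragu]
Result: 2052-01-29
Step: cubby.lookup[k: ragu]
Result: 2052-01-29


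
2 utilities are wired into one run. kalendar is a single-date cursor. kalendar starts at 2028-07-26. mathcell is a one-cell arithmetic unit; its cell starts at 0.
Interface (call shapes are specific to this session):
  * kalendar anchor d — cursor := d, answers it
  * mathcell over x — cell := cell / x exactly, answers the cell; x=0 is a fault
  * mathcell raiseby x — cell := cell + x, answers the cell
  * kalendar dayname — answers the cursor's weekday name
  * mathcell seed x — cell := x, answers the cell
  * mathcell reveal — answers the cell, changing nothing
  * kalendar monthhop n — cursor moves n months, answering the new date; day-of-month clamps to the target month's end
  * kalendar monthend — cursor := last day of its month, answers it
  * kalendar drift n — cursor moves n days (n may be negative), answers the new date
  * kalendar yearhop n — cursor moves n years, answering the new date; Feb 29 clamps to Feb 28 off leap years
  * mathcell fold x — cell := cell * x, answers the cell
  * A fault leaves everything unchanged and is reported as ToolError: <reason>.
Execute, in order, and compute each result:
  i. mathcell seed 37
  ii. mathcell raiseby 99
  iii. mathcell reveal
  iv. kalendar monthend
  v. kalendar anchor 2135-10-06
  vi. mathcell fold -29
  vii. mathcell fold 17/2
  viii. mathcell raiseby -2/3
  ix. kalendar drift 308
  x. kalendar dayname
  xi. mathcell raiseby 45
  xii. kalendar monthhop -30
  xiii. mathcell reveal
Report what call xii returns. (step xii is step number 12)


Answer: 2134-02-09

Derivation:
> mathcell seed x=37
[out] 37
> mathcell raiseby x=99
[out] 136
> mathcell reveal
[out] 136
> kalendar monthend
[out] 2028-07-31
> kalendar anchor d=2135-10-06
[out] 2135-10-06
> mathcell fold x=-29
[out] -3944
> mathcell fold x=17/2
[out] -33524
> mathcell raiseby x=-2/3
[out] -100574/3
> kalendar drift n=308
[out] 2136-08-09
> kalendar dayname
[out] Thursday
> mathcell raiseby x=45
[out] -100439/3
> kalendar monthhop n=-30
[out] 2134-02-09
> mathcell reveal
[out] -100439/3


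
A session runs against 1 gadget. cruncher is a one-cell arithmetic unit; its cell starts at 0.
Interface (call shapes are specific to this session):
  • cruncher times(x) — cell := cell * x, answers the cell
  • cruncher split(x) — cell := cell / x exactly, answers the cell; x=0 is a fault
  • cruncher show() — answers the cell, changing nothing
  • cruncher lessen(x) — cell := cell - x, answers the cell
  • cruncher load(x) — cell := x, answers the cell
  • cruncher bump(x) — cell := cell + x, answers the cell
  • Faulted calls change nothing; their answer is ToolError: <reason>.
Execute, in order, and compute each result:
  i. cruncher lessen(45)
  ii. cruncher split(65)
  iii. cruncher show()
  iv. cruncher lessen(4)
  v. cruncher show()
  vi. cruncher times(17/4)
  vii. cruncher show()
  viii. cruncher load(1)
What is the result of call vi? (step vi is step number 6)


Answer: -1037/52

Derivation:
·→ cruncher lessen(x=45)
·← -45
·→ cruncher split(x=65)
·← -9/13
·→ cruncher show()
·← -9/13
·→ cruncher lessen(x=4)
·← -61/13
·→ cruncher show()
·← -61/13
·→ cruncher times(x=17/4)
·← -1037/52
·→ cruncher show()
·← -1037/52
·→ cruncher load(x=1)
·← 1


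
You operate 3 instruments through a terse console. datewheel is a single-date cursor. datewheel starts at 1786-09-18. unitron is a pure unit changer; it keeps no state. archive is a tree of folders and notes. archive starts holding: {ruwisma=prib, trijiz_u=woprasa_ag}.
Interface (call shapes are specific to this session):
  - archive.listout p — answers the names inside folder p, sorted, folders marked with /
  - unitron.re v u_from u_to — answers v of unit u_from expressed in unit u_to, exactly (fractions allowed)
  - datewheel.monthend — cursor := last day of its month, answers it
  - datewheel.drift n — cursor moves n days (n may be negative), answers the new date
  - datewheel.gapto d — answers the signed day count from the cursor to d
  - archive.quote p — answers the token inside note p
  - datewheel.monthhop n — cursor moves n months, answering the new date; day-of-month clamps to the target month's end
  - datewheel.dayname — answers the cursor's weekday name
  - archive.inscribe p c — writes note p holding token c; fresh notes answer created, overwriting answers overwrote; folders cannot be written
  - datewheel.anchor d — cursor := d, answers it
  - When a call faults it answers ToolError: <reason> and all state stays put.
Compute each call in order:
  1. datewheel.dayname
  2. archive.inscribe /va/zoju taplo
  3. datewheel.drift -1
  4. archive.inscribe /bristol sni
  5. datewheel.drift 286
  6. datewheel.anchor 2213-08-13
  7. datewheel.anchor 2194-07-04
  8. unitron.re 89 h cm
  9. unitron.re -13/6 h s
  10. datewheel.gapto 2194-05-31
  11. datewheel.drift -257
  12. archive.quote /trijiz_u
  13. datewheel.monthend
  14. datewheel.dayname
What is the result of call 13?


==> dayname()
<== Monday
==> inscribe(p='/va/zoju', c='taplo')
<== ToolError: no parent
==> drift(n='-1')
<== 1786-09-17
==> inscribe(p='/bristol', c='sni')
<== created
==> drift(n='286')
<== 1787-06-30
==> anchor(d='2213-08-13')
<== 2213-08-13
==> anchor(d='2194-07-04')
<== 2194-07-04
==> re(v='89', u_from='h', u_to='cm')
<== ToolError: incompatible units
==> re(v='-13/6', u_from='h', u_to='s')
<== -7800
==> gapto(d='2194-05-31')
<== -34
==> drift(n='-257')
<== 2193-10-20
==> quote(p='/trijiz_u')
<== woprasa_ag
==> monthend()
<== 2193-10-31
==> dayname()
<== Thursday

Answer: 2193-10-31
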